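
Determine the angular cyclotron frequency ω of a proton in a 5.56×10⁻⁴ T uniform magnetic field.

ω ≈ 5.32×10⁴ rad/s

ω = |q|B/m.
ω = (1.602×10⁻¹⁹)(5.56×10⁻⁴)/1.673×10⁻²⁷ ≈ 5.32×10⁴ rad/s.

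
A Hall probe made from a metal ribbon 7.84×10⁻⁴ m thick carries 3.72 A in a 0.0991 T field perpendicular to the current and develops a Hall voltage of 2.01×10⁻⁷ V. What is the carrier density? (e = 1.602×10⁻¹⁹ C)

From V_H = IB/(n e t), n = IB/(V_H e t).
n = (3.72)(0.0991)/((2.01×10⁻⁷)(1.602×10⁻¹⁹)(7.84×10⁻⁴)) ≈ 1.46×10²⁸ m⁻³.

n ≈ 1.46×10²⁸ m⁻³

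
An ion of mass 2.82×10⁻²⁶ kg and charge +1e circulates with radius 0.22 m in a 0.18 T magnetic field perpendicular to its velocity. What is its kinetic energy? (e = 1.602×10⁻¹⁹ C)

KE ≈ 7.1×10⁻¹⁶ J

v = |q|Br/m, then KE = ½mv² = (qBr)²/(2m).
v = (1.602×10⁻¹⁹)(0.18)(0.22)/2.82×10⁻²⁶ ≈ 2.250×10⁵ m/s.
KE = ½(2.82×10⁻²⁶)(2.250×10⁵)² ≈ 7.1×10⁻¹⁶ J.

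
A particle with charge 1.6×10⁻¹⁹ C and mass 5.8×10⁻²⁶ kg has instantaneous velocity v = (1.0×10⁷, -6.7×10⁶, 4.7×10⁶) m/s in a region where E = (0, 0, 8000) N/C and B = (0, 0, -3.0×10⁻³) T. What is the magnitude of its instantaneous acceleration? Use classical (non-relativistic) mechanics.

|a| ≈ 1.02×10¹¹ m/s²

v×B = (2.01×10⁴, 3.00×10⁴, 0) N/C.
E + v×B = (2.01×10⁴, 3.00×10⁴, 8000) N/C.
F = q(E + v×B) = (1.6×10⁻¹⁹ C)·(2.01×10⁴, 3.00×10⁴, 8000) = (3.22×10⁻¹⁵, 4.80×10⁻¹⁵, 1.28×10⁻¹⁵) N.
|a| = |F|/m = 5.918×10⁻¹⁵/5.8×10⁻²⁶ ≈ 1.02×10¹¹ m/s².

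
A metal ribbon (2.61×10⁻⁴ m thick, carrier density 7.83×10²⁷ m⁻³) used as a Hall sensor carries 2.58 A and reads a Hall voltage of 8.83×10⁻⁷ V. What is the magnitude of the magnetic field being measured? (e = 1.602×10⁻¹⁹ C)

From V_H = IB/(n e t), B = V_H n e t / I.
B = (8.83×10⁻⁷)(7.83×10²⁷)(1.602×10⁻¹⁹)(2.61×10⁻⁴)/2.58 ≈ 0.112 T.

B ≈ 0.112 T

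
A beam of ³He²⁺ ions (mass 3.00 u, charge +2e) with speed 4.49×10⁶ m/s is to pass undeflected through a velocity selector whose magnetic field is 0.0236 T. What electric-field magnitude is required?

For straight-line motion qE = qvB, so E = vB.
E = 4.49×10⁶ × 0.0236 = 1.06×10⁵ V/m.

E = 1.06×10⁵ V/m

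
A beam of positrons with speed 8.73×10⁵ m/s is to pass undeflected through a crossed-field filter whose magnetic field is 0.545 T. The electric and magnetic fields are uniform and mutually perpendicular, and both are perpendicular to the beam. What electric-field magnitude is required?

E = 4.76×10⁵ V/m

For straight-line motion qE = qvB, so E = vB.
E = 8.73×10⁵ × 0.545 = 4.76×10⁵ V/m.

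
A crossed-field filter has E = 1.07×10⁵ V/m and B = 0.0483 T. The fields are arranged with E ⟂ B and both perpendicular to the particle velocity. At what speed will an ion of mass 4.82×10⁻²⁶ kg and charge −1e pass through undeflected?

Zero net Lorentz force requires |qE| = |q v×B|, i.e. E = vB.
v = E/B = 1.07×10⁵/0.0483 = 2.22×10⁶ m/s.

v = 2.22×10⁶ m/s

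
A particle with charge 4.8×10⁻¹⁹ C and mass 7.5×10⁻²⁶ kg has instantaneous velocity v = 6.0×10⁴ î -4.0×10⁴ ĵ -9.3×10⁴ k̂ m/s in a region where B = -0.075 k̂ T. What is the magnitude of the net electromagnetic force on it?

|F| ≈ 2.60×10⁻¹⁵ N

v×B = (3000, 4500, 0) N/C.
F = q v×B = (4.8×10⁻¹⁹ C)·(3000, 4500, 0) = (1.44×10⁻¹⁵, 2.16×10⁻¹⁵, 0) N.
|F| = 2.60×10⁻¹⁵ N.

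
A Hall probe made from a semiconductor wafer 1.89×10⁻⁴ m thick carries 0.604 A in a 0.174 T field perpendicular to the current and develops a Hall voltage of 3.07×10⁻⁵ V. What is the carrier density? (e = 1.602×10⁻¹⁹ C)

From V_H = IB/(n e t), n = IB/(V_H e t).
n = (0.604)(0.174)/((3.07×10⁻⁵)(1.602×10⁻¹⁹)(1.89×10⁻⁴)) ≈ 1.13×10²⁶ m⁻³.

n ≈ 1.13×10²⁶ m⁻³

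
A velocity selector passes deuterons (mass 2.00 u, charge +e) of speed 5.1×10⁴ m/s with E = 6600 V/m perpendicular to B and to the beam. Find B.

Balance of forces in the selector: qE = qvB ⇒ B = E/v.
B = 6600/5.1×10⁴ = 0.13 T.

B = 0.13 T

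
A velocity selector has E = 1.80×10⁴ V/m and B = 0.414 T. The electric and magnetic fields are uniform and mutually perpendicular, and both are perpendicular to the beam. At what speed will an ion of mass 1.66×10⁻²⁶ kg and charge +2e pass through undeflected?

Zero net Lorentz force requires |qE| = |q v×B|, i.e. E = vB.
v = E/B = 1.80×10⁴/0.414 = 4.35×10⁴ m/s.

v = 4.35×10⁴ m/s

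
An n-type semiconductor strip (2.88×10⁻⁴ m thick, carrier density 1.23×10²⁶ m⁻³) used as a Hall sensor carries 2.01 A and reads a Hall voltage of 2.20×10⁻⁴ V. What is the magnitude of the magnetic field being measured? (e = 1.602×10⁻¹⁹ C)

B ≈ 0.621 T

From V_H = IB/(n e t), B = V_H n e t / I.
B = (2.20×10⁻⁴)(1.23×10²⁶)(1.602×10⁻¹⁹)(2.88×10⁻⁴)/2.01 ≈ 0.621 T.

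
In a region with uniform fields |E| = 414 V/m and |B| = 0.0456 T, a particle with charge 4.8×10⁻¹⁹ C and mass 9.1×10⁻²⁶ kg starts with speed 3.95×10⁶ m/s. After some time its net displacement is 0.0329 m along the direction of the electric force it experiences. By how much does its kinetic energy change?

ΔKE ≈ 6.54×10⁻¹⁸ J

The magnetic force is always ⟂ v and does no work; only the electric force changes KE.
ΔKE = F_E · d = |q|E d = (4.8×10⁻¹⁹)(414)(0.0329) ≈ 6.54×10⁻¹⁸ J.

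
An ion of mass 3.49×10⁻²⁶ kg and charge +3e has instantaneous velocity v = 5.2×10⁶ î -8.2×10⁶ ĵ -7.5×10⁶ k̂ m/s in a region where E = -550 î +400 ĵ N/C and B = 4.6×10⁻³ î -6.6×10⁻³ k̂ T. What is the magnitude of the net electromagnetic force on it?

|F| ≈ 3.15×10⁻¹⁴ N

v×B = (5.41×10⁴, -180, 3.77×10⁴) N/C.
E + v×B = (5.36×10⁴, 220, 3.77×10⁴) N/C.
F = q(E + v×B) = (4.806×10⁻¹⁹ C)·(5.36×10⁴, 220, 3.77×10⁴) = (2.57×10⁻¹⁴, 1.06×10⁻¹⁶, 1.81×10⁻¹⁴) N.
|F| = 3.15×10⁻¹⁴ N.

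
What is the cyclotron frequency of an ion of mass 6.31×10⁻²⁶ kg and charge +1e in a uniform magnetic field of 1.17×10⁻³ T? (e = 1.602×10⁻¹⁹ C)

f = |q|B/(2πm).
f = (1.602×10⁻¹⁹)(1.17×10⁻³)/(2π·6.31×10⁻²⁶) ≈ 473 Hz.

f ≈ 473 Hz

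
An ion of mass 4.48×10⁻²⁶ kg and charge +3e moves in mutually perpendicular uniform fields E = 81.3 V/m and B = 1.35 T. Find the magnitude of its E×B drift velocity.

In crossed fields the guiding centre drifts at v_d = |E×B|/B² = E/B, independent of charge and mass.
v_d = 81.3/1.35 = 60.2 m/s.

v_d ≈ 60.2 m/s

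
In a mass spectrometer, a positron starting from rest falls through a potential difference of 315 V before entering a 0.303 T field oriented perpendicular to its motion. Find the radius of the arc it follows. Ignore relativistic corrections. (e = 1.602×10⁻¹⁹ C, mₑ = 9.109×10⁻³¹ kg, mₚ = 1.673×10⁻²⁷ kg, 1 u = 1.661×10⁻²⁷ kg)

r ≈ 1.98×10⁻⁴ m

Acceleration: |q|V = ½mv² ⇒ v = √(2|q|V/m) = √(2·1.602×10⁻¹⁹·315/9.109×10⁻³¹) ≈ 1.053×10⁷ m/s.
In the field: r = mv/(|q|B) = (9.109×10⁻³¹)(1.053×10⁷)/((1.602×10⁻¹⁹)(0.303)) ≈ 1.98×10⁻⁴ m.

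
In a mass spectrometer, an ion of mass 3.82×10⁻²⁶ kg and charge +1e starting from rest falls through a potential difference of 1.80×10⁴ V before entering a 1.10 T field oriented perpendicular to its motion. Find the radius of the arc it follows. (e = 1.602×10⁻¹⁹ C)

r ≈ 0.0842 m

Acceleration: |q|V = ½mv² ⇒ v = √(2|q|V/m) = √(2·1.602×10⁻¹⁹·1.80×10⁴/3.82×10⁻²⁶) ≈ 3.886×10⁵ m/s.
In the field: r = mv/(|q|B) = (3.82×10⁻²⁶)(3.886×10⁵)/((1.602×10⁻¹⁹)(1.10)) ≈ 0.0842 m.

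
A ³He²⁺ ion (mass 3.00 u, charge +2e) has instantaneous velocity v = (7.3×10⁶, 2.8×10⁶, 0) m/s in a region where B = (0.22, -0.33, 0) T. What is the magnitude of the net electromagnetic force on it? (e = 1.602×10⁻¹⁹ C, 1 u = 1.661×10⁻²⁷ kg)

v×B = (0, 0, -3.02×10⁶) N/C.
F = q v×B = (3.204×10⁻¹⁹ C)·(0, 0, -3.02×10⁶) = (0, 0, -9.69×10⁻¹³) N.
|F| = 9.69×10⁻¹³ N.

|F| ≈ 9.69×10⁻¹³ N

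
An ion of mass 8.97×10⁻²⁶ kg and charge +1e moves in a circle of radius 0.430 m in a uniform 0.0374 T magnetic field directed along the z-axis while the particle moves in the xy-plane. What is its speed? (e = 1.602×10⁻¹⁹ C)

v ≈ 2.87×10⁴ m/s

From |q|vB = mv²/r, v = |q|Br/m.
v = (1.602×10⁻¹⁹)(0.0374)(0.430)/8.97×10⁻²⁶ ≈ 2.87×10⁴ m/s.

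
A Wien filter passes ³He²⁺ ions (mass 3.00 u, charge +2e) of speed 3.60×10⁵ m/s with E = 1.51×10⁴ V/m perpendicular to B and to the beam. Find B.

B = 0.0419 T

Balance of forces in the selector: qE = qvB ⇒ B = E/v.
B = 1.51×10⁴/3.60×10⁵ = 0.0419 T.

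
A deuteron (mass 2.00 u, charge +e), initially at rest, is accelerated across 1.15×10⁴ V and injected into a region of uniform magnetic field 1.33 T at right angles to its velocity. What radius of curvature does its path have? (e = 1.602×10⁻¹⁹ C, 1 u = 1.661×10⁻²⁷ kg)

r ≈ 0.0164 m

Acceleration: |q|V = ½mv² ⇒ v = √(2|q|V/m) = √(2·1.602×10⁻¹⁹·1.15×10⁴/3.322×10⁻²⁷) ≈ 1.053×10⁶ m/s.
In the field: r = mv/(|q|B) = (3.322×10⁻²⁷)(1.053×10⁶)/((1.602×10⁻¹⁹)(1.33)) ≈ 0.0164 m.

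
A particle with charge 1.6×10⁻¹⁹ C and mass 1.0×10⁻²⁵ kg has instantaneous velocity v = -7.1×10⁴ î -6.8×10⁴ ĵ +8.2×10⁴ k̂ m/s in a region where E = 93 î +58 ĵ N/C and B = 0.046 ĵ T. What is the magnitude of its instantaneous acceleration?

|a| ≈ 7.87×10⁹ m/s²

v×B = (-3770, 0, -3270) N/C.
E + v×B = (-3680, 58.0, -3270) N/C.
F = q(E + v×B) = (1.6×10⁻¹⁹ C)·(-3680, 58.0, -3270) = (-5.89×10⁻¹⁶, 9.28×10⁻¹⁸, -5.23×10⁻¹⁶) N.
|a| = |F|/m = 7.872×10⁻¹⁶/1.0×10⁻²⁵ ≈ 7.87×10⁹ m/s².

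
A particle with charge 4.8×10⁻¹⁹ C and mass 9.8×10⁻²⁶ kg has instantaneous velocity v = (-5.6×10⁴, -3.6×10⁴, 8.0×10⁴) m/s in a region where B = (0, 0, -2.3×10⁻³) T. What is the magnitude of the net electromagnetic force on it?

v×B = (82.8, -129, 0) N/C.
F = q v×B = (4.8×10⁻¹⁹ C)·(82.8, -129, 0) = (3.97×10⁻¹⁷, -6.18×10⁻¹⁷, 0) N.
|F| = 7.35×10⁻¹⁷ N.

|F| ≈ 7.35×10⁻¹⁷ N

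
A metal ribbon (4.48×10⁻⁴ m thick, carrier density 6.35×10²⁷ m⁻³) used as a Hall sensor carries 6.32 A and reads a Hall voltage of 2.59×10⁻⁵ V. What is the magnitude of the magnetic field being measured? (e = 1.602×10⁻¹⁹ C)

B ≈ 1.87 T

From V_H = IB/(n e t), B = V_H n e t / I.
B = (2.59×10⁻⁵)(6.35×10²⁷)(1.602×10⁻¹⁹)(4.48×10⁻⁴)/6.32 ≈ 1.87 T.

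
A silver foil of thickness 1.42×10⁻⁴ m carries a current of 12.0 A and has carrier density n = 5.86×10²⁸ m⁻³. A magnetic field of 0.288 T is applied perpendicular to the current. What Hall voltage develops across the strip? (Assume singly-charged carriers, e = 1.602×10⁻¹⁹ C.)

V_H ≈ 2.59×10⁻⁶ V

V_H = IB/(n e t).
V_H = (12.0)(0.288)/((5.86×10²⁸)(1.602×10⁻¹⁹)(1.42×10⁻⁴)) ≈ 2.59×10⁻⁶ V.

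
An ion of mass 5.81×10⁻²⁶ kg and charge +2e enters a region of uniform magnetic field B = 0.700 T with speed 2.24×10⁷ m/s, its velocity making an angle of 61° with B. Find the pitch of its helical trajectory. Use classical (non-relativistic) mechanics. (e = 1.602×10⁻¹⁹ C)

p ≈ 17.7 m

v∥ = v cosθ = 2.24×10⁷·cos61° ≈ 1.086×10⁷ m/s.
T = 2πm/(|q|B) = 2π(5.81×10⁻²⁶)/((3.204×10⁻¹⁹)(0.700)) ≈ 1.628×10⁻⁶ s.
pitch = v∥ T = (1.086×10⁷)(1.628×10⁻⁶) ≈ 17.7 m.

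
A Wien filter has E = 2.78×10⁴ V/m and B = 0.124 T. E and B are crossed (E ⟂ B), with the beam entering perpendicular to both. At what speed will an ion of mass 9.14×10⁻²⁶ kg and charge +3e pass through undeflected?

Straight-line motion ⇒ electric and magnetic forces cancel, so E = vB.
v = E/B = 2.78×10⁴/0.124 = 2.24×10⁵ m/s.

v = 2.24×10⁵ m/s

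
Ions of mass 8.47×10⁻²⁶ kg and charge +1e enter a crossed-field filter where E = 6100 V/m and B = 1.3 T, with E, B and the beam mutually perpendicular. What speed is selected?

v = 4700 m/s

For undeflected motion the electric and magnetic forces balance: qE = qvB.
v = E/B = 6100/1.3 = 4700 m/s.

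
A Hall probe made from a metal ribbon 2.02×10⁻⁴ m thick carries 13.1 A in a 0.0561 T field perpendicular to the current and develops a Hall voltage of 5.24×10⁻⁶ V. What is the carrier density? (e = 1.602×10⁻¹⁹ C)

From V_H = IB/(n e t), n = IB/(V_H e t).
n = (13.1)(0.0561)/((5.24×10⁻⁶)(1.602×10⁻¹⁹)(2.02×10⁻⁴)) ≈ 4.33×10²⁷ m⁻³.

n ≈ 4.33×10²⁷ m⁻³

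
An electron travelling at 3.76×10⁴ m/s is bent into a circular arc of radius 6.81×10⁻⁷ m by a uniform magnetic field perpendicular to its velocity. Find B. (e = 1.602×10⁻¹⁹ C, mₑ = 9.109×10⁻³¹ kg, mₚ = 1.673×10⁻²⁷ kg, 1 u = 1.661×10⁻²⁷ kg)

B ≈ 0.314 T

From |q|vB = mv²/r, B = mv/(|q|r).
B = (9.109×10⁻³¹)(3.76×10⁴)/((1.602×10⁻¹⁹)(6.81×10⁻⁷)) ≈ 0.314 T.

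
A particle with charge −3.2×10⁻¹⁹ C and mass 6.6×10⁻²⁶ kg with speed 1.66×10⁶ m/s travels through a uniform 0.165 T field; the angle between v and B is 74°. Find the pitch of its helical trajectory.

v∥ = v cosθ = 1.66×10⁶·cos74° ≈ 4.576×10⁵ m/s.
T = 2πm/(|q|B) = 2π(6.6×10⁻²⁶)/((3.2×10⁻¹⁹)(0.165)) ≈ 7.854×10⁻⁶ s.
pitch = v∥ T = (4.576×10⁵)(7.854×10⁻⁶) ≈ 3.59 m.

p ≈ 3.59 m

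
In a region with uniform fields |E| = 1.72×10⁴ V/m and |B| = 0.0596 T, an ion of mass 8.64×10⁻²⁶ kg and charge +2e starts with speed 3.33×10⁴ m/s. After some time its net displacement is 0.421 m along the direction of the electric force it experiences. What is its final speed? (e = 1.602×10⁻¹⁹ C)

v_f ≈ 2.34×10⁵ m/s

B does no work; ΔKE = |q|E d.
½mv_f² = ½mv₀² + |q|Ed = ½(8.64×10⁻²⁶)(3.33×10⁴)² + (3.204×10⁻¹⁹)(1.72×10⁴)(0.421) ≈ 4.790×10⁻¹⁷ J + 2.320×10⁻¹⁵ J ≈ 2.368×10⁻¹⁵ J.
v_f = √(2·2.368×10⁻¹⁵/8.64×10⁻²⁶) ≈ 2.34×10⁵ m/s.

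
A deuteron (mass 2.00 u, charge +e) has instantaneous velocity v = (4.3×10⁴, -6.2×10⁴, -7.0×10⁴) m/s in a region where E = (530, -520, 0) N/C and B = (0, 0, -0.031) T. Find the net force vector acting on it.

F ≈ (3.93×10⁻¹⁶, 1.30×10⁻¹⁶, 0) N

v×B = (1920, 1330, 0) N/C.
E + v×B = (2450, 813, 0) N/C.
F = q(E + v×B) = (1.602×10⁻¹⁹ C)·(2450, 813, 0) = (3.93×10⁻¹⁶, 1.30×10⁻¹⁶, 0) N.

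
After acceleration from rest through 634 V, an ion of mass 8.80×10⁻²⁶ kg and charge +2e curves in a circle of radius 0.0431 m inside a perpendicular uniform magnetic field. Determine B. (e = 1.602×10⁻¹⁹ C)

B ≈ 0.433 T

v = √(2|q|V/m) = √(2·3.204×10⁻¹⁹·634/8.80×10⁻²⁶) ≈ 6.795×10⁴ m/s.
B = mv/(|q|r) = (8.80×10⁻²⁶)(6.795×10⁴)/((3.204×10⁻¹⁹)(0.0431)) ≈ 0.433 T.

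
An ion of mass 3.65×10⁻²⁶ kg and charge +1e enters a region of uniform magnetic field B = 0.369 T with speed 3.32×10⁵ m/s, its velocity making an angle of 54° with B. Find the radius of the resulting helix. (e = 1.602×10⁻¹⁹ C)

v⊥ = v sinθ = 3.32×10⁵·sin54° ≈ 2.686×10⁵ m/s.
r = m v⊥/(|q|B) = (3.65×10⁻²⁶)(2.686×10⁵)/((1.602×10⁻¹⁹)(0.369)) ≈ 0.166 m.

r ≈ 0.166 m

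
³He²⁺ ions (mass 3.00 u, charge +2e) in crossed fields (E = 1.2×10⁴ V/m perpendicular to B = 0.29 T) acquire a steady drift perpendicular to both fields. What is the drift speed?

The E×B drift speed is v_d = E/B.
v_d = 1.2×10⁴/0.29 = 4.1×10⁴ m/s.

v_d ≈ 4.1×10⁴ m/s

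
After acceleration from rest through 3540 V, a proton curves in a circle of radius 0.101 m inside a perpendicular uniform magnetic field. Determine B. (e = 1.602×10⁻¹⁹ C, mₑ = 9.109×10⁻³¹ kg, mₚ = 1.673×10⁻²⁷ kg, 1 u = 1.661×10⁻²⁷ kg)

v = √(2|q|V/m) = √(2·1.602×10⁻¹⁹·3540/1.673×10⁻²⁷) ≈ 8.234×10⁵ m/s.
B = mv/(|q|r) = (1.673×10⁻²⁷)(8.234×10⁵)/((1.602×10⁻¹⁹)(0.101)) ≈ 0.0851 T.

B ≈ 0.0851 T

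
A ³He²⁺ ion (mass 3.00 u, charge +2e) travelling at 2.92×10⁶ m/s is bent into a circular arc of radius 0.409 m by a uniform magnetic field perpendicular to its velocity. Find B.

B ≈ 0.111 T

From |q|vB = mv²/r, B = mv/(|q|r).
B = (4.983×10⁻²⁷)(2.92×10⁶)/((3.204×10⁻¹⁹)(0.409)) ≈ 0.111 T.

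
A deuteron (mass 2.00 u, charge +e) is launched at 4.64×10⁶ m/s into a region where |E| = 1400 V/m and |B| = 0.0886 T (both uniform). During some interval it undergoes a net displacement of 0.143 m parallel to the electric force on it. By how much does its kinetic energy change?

The magnetic force is always ⟂ v and does no work; only the electric force changes KE.
ΔKE = F_E · d = |q|E d = (1.602×10⁻¹⁹)(1400)(0.143) ≈ 3.21×10⁻¹⁷ J.

ΔKE ≈ 3.21×10⁻¹⁷ J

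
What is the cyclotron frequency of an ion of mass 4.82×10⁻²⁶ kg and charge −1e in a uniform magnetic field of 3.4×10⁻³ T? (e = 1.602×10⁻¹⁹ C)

f ≈ 1800 Hz

f = |q|B/(2πm).
f = (1.602×10⁻¹⁹)(3.4×10⁻³)/(2π·4.82×10⁻²⁶) ≈ 1800 Hz.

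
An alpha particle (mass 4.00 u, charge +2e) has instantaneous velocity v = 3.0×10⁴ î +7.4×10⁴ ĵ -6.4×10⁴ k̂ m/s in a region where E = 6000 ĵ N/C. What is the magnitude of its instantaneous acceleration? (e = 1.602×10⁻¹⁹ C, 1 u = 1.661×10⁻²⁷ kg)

Only an electric field acts, so F = qE = (3.204×10⁻¹⁹ C)·(0, 6000, 0) = (0, 1.92×10⁻¹⁵, 0) N.
|a| = |F|/m = 1.922×10⁻¹⁵/6.644×10⁻²⁷ ≈ 2.89×10¹¹ m/s².

|a| ≈ 2.89×10¹¹ m/s²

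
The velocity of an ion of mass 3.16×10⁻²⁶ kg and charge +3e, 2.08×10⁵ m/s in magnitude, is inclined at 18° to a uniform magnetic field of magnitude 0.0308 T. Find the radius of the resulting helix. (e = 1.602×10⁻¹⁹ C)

v⊥ = v sinθ = 2.08×10⁵·sin18° ≈ 6.428×10⁴ m/s.
r = m v⊥/(|q|B) = (3.16×10⁻²⁶)(6.428×10⁴)/((4.806×10⁻¹⁹)(0.0308)) ≈ 0.137 m.

r ≈ 0.137 m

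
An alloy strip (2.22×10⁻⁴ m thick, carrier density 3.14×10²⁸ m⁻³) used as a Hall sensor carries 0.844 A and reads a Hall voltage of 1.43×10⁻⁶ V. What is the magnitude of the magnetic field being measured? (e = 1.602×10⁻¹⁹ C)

From V_H = IB/(n e t), B = V_H n e t / I.
B = (1.43×10⁻⁶)(3.14×10²⁸)(1.602×10⁻¹⁹)(2.22×10⁻⁴)/0.844 ≈ 1.89 T.

B ≈ 1.89 T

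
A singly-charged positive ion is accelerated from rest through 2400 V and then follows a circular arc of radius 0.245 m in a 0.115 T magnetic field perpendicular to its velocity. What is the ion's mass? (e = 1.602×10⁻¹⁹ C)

Combine |q|V = ½mv² and r = mv/(|q|B): eliminate v to get m = qB²r²/(2V).
m = (1.602×10⁻¹⁹)(0.115)²(0.245)²/(2·2400) ≈ 2.65×10⁻²⁶ kg.

m ≈ 2.65×10⁻²⁶ kg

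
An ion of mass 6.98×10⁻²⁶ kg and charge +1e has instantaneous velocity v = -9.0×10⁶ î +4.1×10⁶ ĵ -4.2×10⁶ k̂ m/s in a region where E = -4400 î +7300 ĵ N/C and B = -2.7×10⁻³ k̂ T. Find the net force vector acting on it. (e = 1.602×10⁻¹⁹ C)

v×B = (-1.11×10⁴, -2.43×10⁴, 0) N/C.
E + v×B = (-1.55×10⁴, -1.70×10⁴, 0) N/C.
F = q(E + v×B) = (1.602×10⁻¹⁹ C)·(-1.55×10⁴, -1.70×10⁴, 0) = (-2.48×10⁻¹⁵, -2.72×10⁻¹⁵, 0) N.

F ≈ (-2.48×10⁻¹⁵, -2.72×10⁻¹⁵, 0) N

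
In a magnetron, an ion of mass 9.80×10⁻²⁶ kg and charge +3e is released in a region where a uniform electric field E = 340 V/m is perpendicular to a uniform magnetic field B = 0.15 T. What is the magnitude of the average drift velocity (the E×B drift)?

In crossed fields the guiding centre drifts at v_d = |E×B|/B² = E/B, independent of charge and mass.
v_d = 340/0.15 = 2300 m/s.

v_d ≈ 2300 m/s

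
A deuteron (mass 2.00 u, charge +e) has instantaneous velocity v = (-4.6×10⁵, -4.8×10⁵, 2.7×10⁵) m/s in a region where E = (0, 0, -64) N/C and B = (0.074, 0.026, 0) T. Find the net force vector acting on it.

v×B = (-7020, 2.00×10⁴, 2.36×10⁴) N/C.
E + v×B = (-7020, 2.00×10⁴, 2.35×10⁴) N/C.
F = q(E + v×B) = (1.602×10⁻¹⁹ C)·(-7020, 2.00×10⁴, 2.35×10⁴) = (-1.12×10⁻¹⁵, 3.20×10⁻¹⁵, 3.76×10⁻¹⁵) N.

F ≈ (-1.12×10⁻¹⁵, 3.20×10⁻¹⁵, 3.76×10⁻¹⁵) N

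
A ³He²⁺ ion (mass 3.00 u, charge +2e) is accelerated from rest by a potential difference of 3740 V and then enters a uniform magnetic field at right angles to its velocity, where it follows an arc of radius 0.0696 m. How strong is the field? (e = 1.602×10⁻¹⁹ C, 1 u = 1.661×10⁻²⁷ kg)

B ≈ 0.155 T

v = √(2|q|V/m) = √(2·3.204×10⁻¹⁹·3740/4.983×10⁻²⁷) ≈ 6.935×10⁵ m/s.
B = mv/(|q|r) = (4.983×10⁻²⁷)(6.935×10⁵)/((3.204×10⁻¹⁹)(0.0696)) ≈ 0.155 T.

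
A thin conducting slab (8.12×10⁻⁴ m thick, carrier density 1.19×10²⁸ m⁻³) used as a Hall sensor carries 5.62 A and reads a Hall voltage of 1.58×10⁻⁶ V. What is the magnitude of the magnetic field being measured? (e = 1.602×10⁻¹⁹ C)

B ≈ 0.435 T

From V_H = IB/(n e t), B = V_H n e t / I.
B = (1.58×10⁻⁶)(1.19×10²⁸)(1.602×10⁻¹⁹)(8.12×10⁻⁴)/5.62 ≈ 0.435 T.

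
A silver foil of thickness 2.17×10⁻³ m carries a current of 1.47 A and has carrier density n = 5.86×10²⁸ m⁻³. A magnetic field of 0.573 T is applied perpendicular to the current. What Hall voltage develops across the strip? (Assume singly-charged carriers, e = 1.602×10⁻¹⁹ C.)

V_H ≈ 4.13×10⁻⁸ V

V_H = IB/(n e t).
V_H = (1.47)(0.573)/((5.86×10²⁸)(1.602×10⁻¹⁹)(2.17×10⁻³)) ≈ 4.13×10⁻⁸ V.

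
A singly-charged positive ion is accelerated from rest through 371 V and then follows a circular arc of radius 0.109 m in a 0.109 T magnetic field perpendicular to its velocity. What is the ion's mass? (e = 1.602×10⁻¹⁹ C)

Combine |q|V = ½mv² and r = mv/(|q|B): eliminate v to get m = qB²r²/(2V).
m = (1.602×10⁻¹⁹)(0.109)²(0.109)²/(2·371) ≈ 3.05×10⁻²⁶ kg.

m ≈ 3.05×10⁻²⁶ kg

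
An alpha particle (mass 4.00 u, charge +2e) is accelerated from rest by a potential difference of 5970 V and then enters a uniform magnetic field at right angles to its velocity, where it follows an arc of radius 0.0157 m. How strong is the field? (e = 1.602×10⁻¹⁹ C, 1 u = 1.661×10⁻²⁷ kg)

v = √(2|q|V/m) = √(2·3.204×10⁻¹⁹·5970/6.644×10⁻²⁷) ≈ 7.588×10⁵ m/s.
B = mv/(|q|r) = (6.644×10⁻²⁷)(7.588×10⁵)/((3.204×10⁻¹⁹)(0.0157)) ≈ 1.00 T.

B ≈ 1.00 T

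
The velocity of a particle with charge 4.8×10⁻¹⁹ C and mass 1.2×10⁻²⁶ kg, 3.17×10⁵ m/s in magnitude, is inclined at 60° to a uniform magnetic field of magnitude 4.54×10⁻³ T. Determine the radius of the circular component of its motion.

v⊥ = v sinθ = 3.17×10⁵·sin60° ≈ 2.745×10⁵ m/s.
r = m v⊥/(|q|B) = (1.2×10⁻²⁶)(2.745×10⁵)/((4.8×10⁻¹⁹)(4.54×10⁻³)) ≈ 1.51 m.

r ≈ 1.51 m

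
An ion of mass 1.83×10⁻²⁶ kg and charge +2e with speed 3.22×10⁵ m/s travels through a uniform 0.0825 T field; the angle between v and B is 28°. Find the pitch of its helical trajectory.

p ≈ 1.24 m

v∥ = v cosθ = 3.22×10⁵·cos28° ≈ 2.843×10⁵ m/s.
T = 2πm/(|q|B) = 2π(1.83×10⁻²⁶)/((3.204×10⁻¹⁹)(0.0825)) ≈ 4.350×10⁻⁶ s.
pitch = v∥ T = (2.843×10⁵)(4.350×10⁻⁶) ≈ 1.24 m.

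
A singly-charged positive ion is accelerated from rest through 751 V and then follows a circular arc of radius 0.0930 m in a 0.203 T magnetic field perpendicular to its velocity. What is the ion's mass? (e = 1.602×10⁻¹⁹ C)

Combine |q|V = ½mv² and r = mv/(|q|B): eliminate v to get m = qB²r²/(2V).
m = (1.602×10⁻¹⁹)(0.203)²(0.0930)²/(2·751) ≈ 3.80×10⁻²⁶ kg.

m ≈ 3.80×10⁻²⁶ kg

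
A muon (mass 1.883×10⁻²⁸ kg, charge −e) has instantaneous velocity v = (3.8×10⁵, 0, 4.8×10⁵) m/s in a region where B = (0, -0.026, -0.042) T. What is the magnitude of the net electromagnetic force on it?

v×B = (1.25×10⁴, 1.60×10⁴, -9880) N/C.
F = q v×B = (−1.602×10⁻¹⁹ C)·(1.25×10⁴, 1.60×10⁴, -9880) = (-2.00×10⁻¹⁵, -2.56×10⁻¹⁵, 1.58×10⁻¹⁵) N.
|F| = 3.61×10⁻¹⁵ N.

|F| ≈ 3.61×10⁻¹⁵ N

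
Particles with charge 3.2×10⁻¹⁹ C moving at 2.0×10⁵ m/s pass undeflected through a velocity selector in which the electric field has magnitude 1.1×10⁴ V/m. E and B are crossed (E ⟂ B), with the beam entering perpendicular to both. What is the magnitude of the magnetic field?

B = 0.055 T

Balance of forces in the selector: qE = qvB ⇒ B = E/v.
B = 1.1×10⁴/2.0×10⁵ = 0.055 T.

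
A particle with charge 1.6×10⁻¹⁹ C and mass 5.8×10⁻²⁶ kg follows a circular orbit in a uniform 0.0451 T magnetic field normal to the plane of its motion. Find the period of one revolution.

T ≈ 5.05×10⁻⁵ s

The cyclotron period depends only on m, q, B: T = 2πm/(|q|B).
T = 2π(5.8×10⁻²⁶)/((1.6×10⁻¹⁹)(0.0451)) ≈ 5.05×10⁻⁵ s.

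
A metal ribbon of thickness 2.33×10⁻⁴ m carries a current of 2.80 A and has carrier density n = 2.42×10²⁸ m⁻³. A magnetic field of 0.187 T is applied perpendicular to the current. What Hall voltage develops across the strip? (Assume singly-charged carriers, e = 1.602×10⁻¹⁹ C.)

V_H = IB/(n e t).
V_H = (2.80)(0.187)/((2.42×10²⁸)(1.602×10⁻¹⁹)(2.33×10⁻⁴)) ≈ 5.80×10⁻⁷ V.

V_H ≈ 5.80×10⁻⁷ V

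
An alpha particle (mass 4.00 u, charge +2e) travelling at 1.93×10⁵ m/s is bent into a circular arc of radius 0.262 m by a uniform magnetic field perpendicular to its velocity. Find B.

B ≈ 0.0153 T

From |q|vB = mv²/r, B = mv/(|q|r).
B = (6.644×10⁻²⁷)(1.93×10⁵)/((3.204×10⁻¹⁹)(0.262)) ≈ 0.0153 T.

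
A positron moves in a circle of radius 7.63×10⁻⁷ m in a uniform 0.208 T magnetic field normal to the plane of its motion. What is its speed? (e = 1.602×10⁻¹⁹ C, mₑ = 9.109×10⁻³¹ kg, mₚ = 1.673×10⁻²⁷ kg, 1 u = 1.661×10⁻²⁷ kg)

v ≈ 2.79×10⁴ m/s

From |q|vB = mv²/r, v = |q|Br/m.
v = (1.602×10⁻¹⁹)(0.208)(7.63×10⁻⁷)/9.109×10⁻³¹ ≈ 2.79×10⁴ m/s.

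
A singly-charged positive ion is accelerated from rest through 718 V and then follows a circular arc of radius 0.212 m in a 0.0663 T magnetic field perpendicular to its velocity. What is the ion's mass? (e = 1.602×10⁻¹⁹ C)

Combine |q|V = ½mv² and r = mv/(|q|B): eliminate v to get m = qB²r²/(2V).
m = (1.602×10⁻¹⁹)(0.0663)²(0.212)²/(2·718) ≈ 2.20×10⁻²⁶ kg.

m ≈ 2.20×10⁻²⁶ kg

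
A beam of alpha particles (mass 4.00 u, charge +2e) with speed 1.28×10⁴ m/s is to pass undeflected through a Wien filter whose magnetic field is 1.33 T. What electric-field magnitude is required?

E = 1.70×10⁴ V/m

For straight-line motion qE = qvB, so E = vB.
E = 1.28×10⁴ × 1.33 = 1.70×10⁴ V/m.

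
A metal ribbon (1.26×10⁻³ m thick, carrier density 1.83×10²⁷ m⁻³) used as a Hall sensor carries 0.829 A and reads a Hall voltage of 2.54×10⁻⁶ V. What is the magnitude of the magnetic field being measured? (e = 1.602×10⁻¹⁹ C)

From V_H = IB/(n e t), B = V_H n e t / I.
B = (2.54×10⁻⁶)(1.83×10²⁷)(1.602×10⁻¹⁹)(1.26×10⁻³)/0.829 ≈ 1.13 T.

B ≈ 1.13 T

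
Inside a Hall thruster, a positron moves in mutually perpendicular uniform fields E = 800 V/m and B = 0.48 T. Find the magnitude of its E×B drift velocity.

v_d ≈ 1700 m/s

In crossed fields the guiding centre drifts at v_d = |E×B|/B² = E/B, independent of charge and mass.
v_d = 800/0.48 = 1700 m/s.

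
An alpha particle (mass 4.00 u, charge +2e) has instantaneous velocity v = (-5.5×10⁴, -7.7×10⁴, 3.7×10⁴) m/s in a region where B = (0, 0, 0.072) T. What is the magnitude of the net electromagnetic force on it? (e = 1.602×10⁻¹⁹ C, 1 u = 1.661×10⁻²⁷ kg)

v×B = (-5540, 3960, 0) N/C.
F = q v×B = (3.204×10⁻¹⁹ C)·(-5540, 3960, 0) = (-1.78×10⁻¹⁵, 1.27×10⁻¹⁵, 0) N.
|F| = 2.18×10⁻¹⁵ N.

|F| ≈ 2.18×10⁻¹⁵ N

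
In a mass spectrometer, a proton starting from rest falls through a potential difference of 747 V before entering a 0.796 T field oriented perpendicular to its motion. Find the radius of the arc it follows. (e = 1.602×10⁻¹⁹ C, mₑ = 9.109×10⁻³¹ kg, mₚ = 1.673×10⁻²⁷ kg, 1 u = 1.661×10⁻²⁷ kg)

Acceleration: |q|V = ½mv² ⇒ v = √(2|q|V/m) = √(2·1.602×10⁻¹⁹·747/1.673×10⁻²⁷) ≈ 3.782×10⁵ m/s.
In the field: r = mv/(|q|B) = (1.673×10⁻²⁷)(3.782×10⁵)/((1.602×10⁻¹⁹)(0.796)) ≈ 4.96×10⁻³ m.

r ≈ 4.96×10⁻³ m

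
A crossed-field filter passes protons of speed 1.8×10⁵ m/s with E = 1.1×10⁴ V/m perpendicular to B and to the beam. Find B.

B = 0.061 T

Balance of forces in the selector: qE = qvB ⇒ B = E/v.
B = 1.1×10⁴/1.8×10⁵ = 0.061 T.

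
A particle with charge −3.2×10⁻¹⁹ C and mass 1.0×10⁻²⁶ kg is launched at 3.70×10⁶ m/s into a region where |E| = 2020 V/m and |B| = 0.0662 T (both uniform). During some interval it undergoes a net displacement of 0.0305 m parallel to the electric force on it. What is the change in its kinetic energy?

ΔKE ≈ 1.97×10⁻¹⁷ J

The magnetic force is always ⟂ v and does no work; only the electric force changes KE.
ΔKE = F_E · d = |q|E d = (3.2×10⁻¹⁹)(2020)(0.0305) ≈ 1.97×10⁻¹⁷ J.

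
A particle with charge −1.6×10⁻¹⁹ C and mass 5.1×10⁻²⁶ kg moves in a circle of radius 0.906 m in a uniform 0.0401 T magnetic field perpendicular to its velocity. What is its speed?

From |q|vB = mv²/r, v = |q|Br/m.
v = (1.6×10⁻¹⁹)(0.0401)(0.906)/5.1×10⁻²⁶ ≈ 1.14×10⁵ m/s.

v ≈ 1.14×10⁵ m/s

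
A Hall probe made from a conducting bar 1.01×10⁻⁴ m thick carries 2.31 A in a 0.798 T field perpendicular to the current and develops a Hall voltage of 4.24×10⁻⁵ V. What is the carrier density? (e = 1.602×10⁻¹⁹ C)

From V_H = IB/(n e t), n = IB/(V_H e t).
n = (2.31)(0.798)/((4.24×10⁻⁵)(1.602×10⁻¹⁹)(1.01×10⁻⁴)) ≈ 2.69×10²⁷ m⁻³.

n ≈ 2.69×10²⁷ m⁻³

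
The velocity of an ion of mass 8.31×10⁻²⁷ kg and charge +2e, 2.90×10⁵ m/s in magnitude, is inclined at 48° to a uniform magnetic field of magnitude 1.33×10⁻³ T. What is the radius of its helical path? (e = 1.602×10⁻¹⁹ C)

v⊥ = v sinθ = 2.90×10⁵·sin48° ≈ 2.155×10⁵ m/s.
r = m v⊥/(|q|B) = (8.31×10⁻²⁷)(2.155×10⁵)/((3.204×10⁻¹⁹)(1.33×10⁻³)) ≈ 4.20 m.

r ≈ 4.20 m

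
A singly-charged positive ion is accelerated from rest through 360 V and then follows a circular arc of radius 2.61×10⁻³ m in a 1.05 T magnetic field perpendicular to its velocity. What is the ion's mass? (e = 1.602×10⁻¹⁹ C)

Combine |q|V = ½mv² and r = mv/(|q|B): eliminate v to get m = qB²r²/(2V).
m = (1.602×10⁻¹⁹)(1.05)²(2.61×10⁻³)²/(2·360) ≈ 1.67×10⁻²⁷ kg.

m ≈ 1.67×10⁻²⁷ kg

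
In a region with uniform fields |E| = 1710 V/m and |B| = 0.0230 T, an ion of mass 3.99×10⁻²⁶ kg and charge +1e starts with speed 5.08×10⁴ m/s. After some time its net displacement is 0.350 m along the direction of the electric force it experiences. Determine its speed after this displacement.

v_f ≈ 8.59×10⁴ m/s

B does no work; ΔKE = |q|E d.
½mv_f² = ½mv₀² + |q|Ed = ½(3.99×10⁻²⁶)(5.08×10⁴)² + (1.602×10⁻¹⁹)(1710)(0.350) ≈ 5.148×10⁻¹⁷ J + 9.588×10⁻¹⁷ J ≈ 1.474×10⁻¹⁶ J.
v_f = √(2·1.474×10⁻¹⁶/3.99×10⁻²⁶) ≈ 8.59×10⁴ m/s.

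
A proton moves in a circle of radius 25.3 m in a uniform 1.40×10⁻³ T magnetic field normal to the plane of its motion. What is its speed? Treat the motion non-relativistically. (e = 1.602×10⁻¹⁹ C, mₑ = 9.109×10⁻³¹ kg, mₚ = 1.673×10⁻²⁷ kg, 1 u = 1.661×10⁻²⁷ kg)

v ≈ 3.39×10⁶ m/s

From |q|vB = mv²/r, v = |q|Br/m.
v = (1.602×10⁻¹⁹)(1.40×10⁻³)(25.3)/1.673×10⁻²⁷ ≈ 3.39×10⁶ m/s.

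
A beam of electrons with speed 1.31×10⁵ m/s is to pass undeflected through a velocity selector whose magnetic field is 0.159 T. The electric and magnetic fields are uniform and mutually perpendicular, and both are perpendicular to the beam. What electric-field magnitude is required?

E = 2.08×10⁴ V/m

For straight-line motion qE = qvB, so E = vB.
E = 1.31×10⁵ × 0.159 = 2.08×10⁴ V/m.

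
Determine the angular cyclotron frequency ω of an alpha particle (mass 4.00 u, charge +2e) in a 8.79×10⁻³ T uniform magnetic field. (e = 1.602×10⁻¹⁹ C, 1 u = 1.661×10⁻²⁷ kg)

ω = |q|B/m.
ω = (3.204×10⁻¹⁹)(8.79×10⁻³)/6.644×10⁻²⁷ ≈ 4.24×10⁵ rad/s.

ω ≈ 4.24×10⁵ rad/s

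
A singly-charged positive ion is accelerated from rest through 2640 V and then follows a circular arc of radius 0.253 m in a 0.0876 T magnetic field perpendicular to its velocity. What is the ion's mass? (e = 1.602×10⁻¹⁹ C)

m ≈ 1.49×10⁻²⁶ kg

Combine |q|V = ½mv² and r = mv/(|q|B): eliminate v to get m = qB²r²/(2V).
m = (1.602×10⁻¹⁹)(0.0876)²(0.253)²/(2·2640) ≈ 1.49×10⁻²⁶ kg.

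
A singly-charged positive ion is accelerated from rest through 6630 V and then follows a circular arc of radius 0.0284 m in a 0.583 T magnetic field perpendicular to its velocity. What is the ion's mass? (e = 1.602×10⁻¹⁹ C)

Combine |q|V = ½mv² and r = mv/(|q|B): eliminate v to get m = qB²r²/(2V).
m = (1.602×10⁻¹⁹)(0.583)²(0.0284)²/(2·6630) ≈ 3.31×10⁻²⁷ kg.

m ≈ 3.31×10⁻²⁷ kg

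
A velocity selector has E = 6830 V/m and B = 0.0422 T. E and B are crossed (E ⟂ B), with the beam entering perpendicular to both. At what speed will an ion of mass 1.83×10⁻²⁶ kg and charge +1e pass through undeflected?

v = 1.62×10⁵ m/s

Straight-line motion ⇒ electric and magnetic forces cancel, so E = vB.
v = E/B = 6830/0.0422 = 1.62×10⁵ m/s.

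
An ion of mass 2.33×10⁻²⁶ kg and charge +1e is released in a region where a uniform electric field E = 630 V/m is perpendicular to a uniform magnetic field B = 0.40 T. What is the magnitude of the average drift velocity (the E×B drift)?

In crossed fields the guiding centre drifts at v_d = |E×B|/B² = E/B, independent of charge and mass.
v_d = 630/0.40 = 1600 m/s.

v_d ≈ 1600 m/s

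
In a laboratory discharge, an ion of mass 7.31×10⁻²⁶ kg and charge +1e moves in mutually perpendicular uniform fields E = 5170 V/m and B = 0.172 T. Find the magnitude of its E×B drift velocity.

v_d ≈ 3.01×10⁴ m/s

The E×B drift speed is v_d = E/B.
v_d = 5170/0.172 = 3.01×10⁴ m/s.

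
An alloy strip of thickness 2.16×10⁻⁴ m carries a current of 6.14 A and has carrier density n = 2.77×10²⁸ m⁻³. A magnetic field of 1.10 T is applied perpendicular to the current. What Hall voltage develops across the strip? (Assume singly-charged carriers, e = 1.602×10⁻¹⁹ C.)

V_H ≈ 7.05×10⁻⁶ V

V_H = IB/(n e t).
V_H = (6.14)(1.10)/((2.77×10²⁸)(1.602×10⁻¹⁹)(2.16×10⁻⁴)) ≈ 7.05×10⁻⁶ V.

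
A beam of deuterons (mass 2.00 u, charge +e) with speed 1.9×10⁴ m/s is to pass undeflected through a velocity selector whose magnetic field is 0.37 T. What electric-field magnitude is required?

For straight-line motion qE = qvB, so E = vB.
E = 1.9×10⁴ × 0.37 = 7000 V/m.

E = 7000 V/m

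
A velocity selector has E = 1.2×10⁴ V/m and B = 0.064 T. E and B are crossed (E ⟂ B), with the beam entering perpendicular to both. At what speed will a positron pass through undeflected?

v = 1.9×10⁵ m/s

For undeflected motion the electric and magnetic forces balance: qE = qvB.
v = E/B = 1.2×10⁴/0.064 = 1.9×10⁵ m/s.
The result is independent of the particle's charge and mass.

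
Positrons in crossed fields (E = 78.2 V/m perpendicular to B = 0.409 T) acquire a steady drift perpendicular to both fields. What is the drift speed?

The E×B drift speed is v_d = E/B.
v_d = 78.2/0.409 = 191 m/s.

v_d ≈ 191 m/s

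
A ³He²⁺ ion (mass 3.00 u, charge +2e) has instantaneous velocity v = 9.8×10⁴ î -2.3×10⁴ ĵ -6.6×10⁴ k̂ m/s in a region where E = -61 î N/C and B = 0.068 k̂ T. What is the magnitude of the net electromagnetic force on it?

|F| ≈ 2.20×10⁻¹⁵ N

v×B = (-1560, -6660, 0) N/C.
E + v×B = (-1620, -6660, 0) N/C.
F = q(E + v×B) = (3.204×10⁻¹⁹ C)·(-1620, -6660, 0) = (-5.21×10⁻¹⁶, -2.14×10⁻¹⁵, 0) N.
|F| = 2.20×10⁻¹⁵ N.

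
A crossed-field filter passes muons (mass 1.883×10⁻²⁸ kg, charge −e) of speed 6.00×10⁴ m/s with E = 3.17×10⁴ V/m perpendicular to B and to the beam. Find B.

Balance of forces in the selector: qE = qvB ⇒ B = E/v.
B = 3.17×10⁴/6.00×10⁴ = 0.528 T.

B = 0.528 T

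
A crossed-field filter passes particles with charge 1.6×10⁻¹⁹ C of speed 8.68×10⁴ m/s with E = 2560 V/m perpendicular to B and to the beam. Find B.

B = 0.0295 T

Balance of forces in the selector: qE = qvB ⇒ B = E/v.
B = 2560/8.68×10⁴ = 0.0295 T.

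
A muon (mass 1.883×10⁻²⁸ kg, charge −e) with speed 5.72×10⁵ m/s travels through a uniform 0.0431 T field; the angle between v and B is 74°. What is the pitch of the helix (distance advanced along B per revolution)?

v∥ = v cosθ = 5.72×10⁵·cos74° ≈ 1.577×10⁵ m/s.
T = 2πm/(|q|B) = 2π(1.883×10⁻²⁸)/((1.602×10⁻¹⁹)(0.0431)) ≈ 1.714×10⁻⁷ s.
pitch = v∥ T = (1.577×10⁵)(1.714×10⁻⁷) ≈ 0.0270 m.

p ≈ 0.0270 m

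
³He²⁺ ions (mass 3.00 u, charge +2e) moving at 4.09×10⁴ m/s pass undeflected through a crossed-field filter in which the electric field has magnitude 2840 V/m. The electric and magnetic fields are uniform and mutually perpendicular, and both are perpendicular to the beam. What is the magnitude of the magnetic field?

B = 0.0694 T

Balance of forces in the selector: qE = qvB ⇒ B = E/v.
B = 2840/4.09×10⁴ = 0.0694 T.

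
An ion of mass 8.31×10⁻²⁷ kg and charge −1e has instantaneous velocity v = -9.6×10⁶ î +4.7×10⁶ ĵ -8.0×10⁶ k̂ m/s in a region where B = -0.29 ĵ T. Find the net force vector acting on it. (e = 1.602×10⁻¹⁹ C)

v×B = (-2.32×10⁶, 0, 2.78×10⁶) N/C.
F = q v×B = (−1.602×10⁻¹⁹ C)·(-2.32×10⁶, 0, 2.78×10⁶) = (3.72×10⁻¹³, 0, -4.46×10⁻¹³) N.

F ≈ (3.72×10⁻¹³, 0, -4.46×10⁻¹³) N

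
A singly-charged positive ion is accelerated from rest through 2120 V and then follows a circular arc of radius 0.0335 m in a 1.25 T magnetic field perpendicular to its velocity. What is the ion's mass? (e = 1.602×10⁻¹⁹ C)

m ≈ 6.63×10⁻²⁶ kg

Combine |q|V = ½mv² and r = mv/(|q|B): eliminate v to get m = qB²r²/(2V).
m = (1.602×10⁻¹⁹)(1.25)²(0.0335)²/(2·2120) ≈ 6.63×10⁻²⁶ kg.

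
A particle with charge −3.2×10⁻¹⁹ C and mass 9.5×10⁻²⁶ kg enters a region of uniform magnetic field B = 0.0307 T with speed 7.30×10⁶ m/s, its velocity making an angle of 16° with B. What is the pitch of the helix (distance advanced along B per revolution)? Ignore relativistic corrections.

p ≈ 426 m

v∥ = v cosθ = 7.30×10⁶·cos16° ≈ 7.017×10⁶ m/s.
T = 2πm/(|q|B) = 2π(9.5×10⁻²⁶)/((3.2×10⁻¹⁹)(0.0307)) ≈ 6.076×10⁻⁵ s.
pitch = v∥ T = (7.017×10⁶)(6.076×10⁻⁵) ≈ 426 m.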